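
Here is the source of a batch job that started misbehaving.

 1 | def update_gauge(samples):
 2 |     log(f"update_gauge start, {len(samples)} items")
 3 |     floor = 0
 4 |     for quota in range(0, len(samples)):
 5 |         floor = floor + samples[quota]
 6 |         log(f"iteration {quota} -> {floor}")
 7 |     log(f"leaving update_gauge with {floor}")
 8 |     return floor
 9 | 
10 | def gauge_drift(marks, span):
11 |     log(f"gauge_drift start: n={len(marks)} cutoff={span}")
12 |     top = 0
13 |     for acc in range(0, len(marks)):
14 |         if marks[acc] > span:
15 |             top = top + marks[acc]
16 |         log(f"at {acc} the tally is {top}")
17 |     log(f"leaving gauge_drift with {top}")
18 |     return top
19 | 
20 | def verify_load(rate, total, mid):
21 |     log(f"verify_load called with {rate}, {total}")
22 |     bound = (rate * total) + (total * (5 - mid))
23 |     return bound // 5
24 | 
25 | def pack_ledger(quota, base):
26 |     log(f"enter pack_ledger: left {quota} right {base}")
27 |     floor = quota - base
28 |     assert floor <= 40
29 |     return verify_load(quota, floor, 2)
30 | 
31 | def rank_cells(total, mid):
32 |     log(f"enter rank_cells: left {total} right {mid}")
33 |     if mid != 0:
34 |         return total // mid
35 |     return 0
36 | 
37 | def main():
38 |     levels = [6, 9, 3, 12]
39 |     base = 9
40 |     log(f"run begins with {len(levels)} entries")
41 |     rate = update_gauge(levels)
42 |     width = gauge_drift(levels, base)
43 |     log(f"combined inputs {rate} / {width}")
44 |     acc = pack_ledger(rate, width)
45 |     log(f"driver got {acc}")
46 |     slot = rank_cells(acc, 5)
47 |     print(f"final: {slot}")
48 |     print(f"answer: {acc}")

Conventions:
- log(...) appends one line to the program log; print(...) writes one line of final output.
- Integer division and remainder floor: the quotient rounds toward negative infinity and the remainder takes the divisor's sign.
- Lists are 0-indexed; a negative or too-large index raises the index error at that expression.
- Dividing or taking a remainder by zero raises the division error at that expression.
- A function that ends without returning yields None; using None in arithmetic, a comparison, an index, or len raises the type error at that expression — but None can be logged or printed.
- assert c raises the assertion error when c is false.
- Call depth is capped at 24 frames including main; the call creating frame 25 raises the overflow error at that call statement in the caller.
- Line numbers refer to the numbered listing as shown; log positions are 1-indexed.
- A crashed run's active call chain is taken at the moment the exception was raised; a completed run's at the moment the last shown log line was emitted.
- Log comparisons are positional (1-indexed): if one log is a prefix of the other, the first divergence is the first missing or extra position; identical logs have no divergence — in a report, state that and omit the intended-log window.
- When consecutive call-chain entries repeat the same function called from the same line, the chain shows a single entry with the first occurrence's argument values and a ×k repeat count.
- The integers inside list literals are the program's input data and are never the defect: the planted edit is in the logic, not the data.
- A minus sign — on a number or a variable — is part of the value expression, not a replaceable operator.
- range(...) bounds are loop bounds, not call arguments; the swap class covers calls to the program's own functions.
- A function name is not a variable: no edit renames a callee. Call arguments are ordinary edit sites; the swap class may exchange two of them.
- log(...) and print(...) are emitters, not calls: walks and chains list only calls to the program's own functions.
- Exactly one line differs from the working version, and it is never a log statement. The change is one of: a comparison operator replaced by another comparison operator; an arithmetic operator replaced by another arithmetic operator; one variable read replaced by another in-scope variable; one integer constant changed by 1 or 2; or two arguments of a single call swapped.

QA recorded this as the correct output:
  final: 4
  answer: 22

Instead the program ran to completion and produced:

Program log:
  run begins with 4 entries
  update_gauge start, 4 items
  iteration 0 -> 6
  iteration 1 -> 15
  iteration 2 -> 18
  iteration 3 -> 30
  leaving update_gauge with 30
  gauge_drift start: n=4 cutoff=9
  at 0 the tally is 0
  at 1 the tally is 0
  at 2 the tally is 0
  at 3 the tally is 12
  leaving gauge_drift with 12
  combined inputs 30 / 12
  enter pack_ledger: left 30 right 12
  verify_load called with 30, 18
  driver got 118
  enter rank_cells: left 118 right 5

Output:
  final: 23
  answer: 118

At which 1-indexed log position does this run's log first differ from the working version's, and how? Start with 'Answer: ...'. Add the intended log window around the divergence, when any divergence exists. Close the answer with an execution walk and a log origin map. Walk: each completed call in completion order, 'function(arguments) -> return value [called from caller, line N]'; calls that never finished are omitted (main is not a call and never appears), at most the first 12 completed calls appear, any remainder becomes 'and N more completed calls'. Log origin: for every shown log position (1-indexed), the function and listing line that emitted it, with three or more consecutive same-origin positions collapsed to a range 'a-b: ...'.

Answer: at position 17 the run shows 'driver got 118' where the working version logs 'driver got 22'.
Intended log window:
  15: enter pack_ledger: left 30 right 12
  16: verify_load called with 30, 18
  17: driver got 22
  18: enter rank_cells: left 22 right 5
Execution walk:
  update_gauge([6, 9, 3, 12]) -> 30  [called from main, line 41]
  gauge_drift([6, 9, 3, 12], 9) -> 12  [called from main, line 42]
  verify_load(30, 18, 2) -> 118  [called from pack_ledger, line 29]
  pack_ledger(30, 12) -> 118  [called from main, line 44]
  rank_cells(118, 5) -> 23  [called from main, line 46]
Origin of each log line:
  1: from main, line 40
  2: from update_gauge, line 2
  3-6: from update_gauge, line 6
  7: from update_gauge, line 7
  8: from gauge_drift, line 11
  9-12: from gauge_drift, line 16
  13: from gauge_drift, line 17
  14: from main, line 43
  15: from pack_ledger, line 26
  16: from verify_load, line 21
  17: from main, line 45
  18: from rank_cells, line 32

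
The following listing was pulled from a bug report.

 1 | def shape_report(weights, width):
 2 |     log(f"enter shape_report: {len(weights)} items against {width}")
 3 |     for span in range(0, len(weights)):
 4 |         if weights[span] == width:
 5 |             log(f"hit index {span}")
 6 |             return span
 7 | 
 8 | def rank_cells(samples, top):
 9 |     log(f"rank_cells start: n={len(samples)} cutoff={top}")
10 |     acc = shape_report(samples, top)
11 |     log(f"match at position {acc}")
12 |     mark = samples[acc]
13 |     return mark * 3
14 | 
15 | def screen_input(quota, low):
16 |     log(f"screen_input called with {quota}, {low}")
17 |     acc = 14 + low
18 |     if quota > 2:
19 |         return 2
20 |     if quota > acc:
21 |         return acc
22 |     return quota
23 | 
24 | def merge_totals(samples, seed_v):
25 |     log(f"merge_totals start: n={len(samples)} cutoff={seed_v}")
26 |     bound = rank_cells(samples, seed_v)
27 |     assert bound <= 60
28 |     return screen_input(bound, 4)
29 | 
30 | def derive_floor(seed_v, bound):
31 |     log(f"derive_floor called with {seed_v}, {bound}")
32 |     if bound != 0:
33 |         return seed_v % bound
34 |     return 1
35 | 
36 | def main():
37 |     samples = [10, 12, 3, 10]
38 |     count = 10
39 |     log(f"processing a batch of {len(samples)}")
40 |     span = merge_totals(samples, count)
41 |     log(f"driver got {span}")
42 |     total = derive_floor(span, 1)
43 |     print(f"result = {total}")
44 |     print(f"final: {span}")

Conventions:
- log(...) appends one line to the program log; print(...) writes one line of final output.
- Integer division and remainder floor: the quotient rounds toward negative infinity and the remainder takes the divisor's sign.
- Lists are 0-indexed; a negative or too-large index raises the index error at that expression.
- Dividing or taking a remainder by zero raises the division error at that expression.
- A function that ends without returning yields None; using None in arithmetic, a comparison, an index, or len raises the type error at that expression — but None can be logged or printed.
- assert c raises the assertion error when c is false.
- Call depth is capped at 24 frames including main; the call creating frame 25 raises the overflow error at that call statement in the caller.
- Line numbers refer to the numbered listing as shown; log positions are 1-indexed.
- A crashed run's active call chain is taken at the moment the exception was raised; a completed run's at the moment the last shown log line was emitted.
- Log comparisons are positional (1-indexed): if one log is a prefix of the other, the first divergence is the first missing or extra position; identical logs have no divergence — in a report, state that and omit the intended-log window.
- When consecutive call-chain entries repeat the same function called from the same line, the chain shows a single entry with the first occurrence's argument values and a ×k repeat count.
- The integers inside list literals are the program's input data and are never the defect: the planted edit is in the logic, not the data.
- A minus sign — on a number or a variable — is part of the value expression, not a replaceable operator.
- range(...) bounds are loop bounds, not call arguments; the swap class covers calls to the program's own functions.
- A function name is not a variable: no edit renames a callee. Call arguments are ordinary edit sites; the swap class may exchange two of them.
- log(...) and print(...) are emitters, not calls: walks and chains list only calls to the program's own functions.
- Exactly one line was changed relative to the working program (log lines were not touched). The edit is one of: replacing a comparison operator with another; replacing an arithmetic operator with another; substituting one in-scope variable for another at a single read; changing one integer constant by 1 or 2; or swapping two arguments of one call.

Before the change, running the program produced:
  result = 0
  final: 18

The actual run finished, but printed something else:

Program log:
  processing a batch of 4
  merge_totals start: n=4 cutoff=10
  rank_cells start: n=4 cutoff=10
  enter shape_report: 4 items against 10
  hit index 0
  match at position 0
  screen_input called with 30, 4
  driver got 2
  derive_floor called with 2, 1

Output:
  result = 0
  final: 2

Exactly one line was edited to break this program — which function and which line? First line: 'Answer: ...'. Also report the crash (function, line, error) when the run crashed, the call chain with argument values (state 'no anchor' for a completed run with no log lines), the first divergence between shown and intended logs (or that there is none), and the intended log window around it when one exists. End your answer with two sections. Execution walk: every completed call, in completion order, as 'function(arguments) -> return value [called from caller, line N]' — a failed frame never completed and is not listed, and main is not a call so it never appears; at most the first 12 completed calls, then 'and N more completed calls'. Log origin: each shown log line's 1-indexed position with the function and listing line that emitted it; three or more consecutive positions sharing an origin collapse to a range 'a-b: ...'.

Answer: the defect is in screen_input at line 18.
The tell: Position 8 is the first bad log line: 'driver got 2' should read 'driver got 18'.
Call chain: main -> derive_floor(2, 1) (called at line 42).
First divergence: position 8; shown 'driver got 2' vs intended 'driver got 18'.
Intended log window:
  6: match at position 0
  7: screen_input called with 30, 4
  8: driver got 18
  9: derive_floor called with 18, 1
Execution walk:
  shape_report([10, 12, 3, 10], 10) -> 0  [called from rank_cells, line 10]
  rank_cells([10, 12, 3, 10], 10) -> 30  [called from merge_totals, line 26]
  screen_input(30, 4) -> 2  [called from merge_totals, line 28]
  merge_totals([10, 12, 3, 10], 10) -> 2  [called from main, line 40]
  derive_floor(2, 1) -> 0  [called from main, line 42]
Origin of each log line:
  1: emitted by main (line 39)
  2: emitted by merge_totals (line 25)
  3: emitted by rank_cells (line 9)
  4: emitted by shape_report (line 2)
  5: emitted by shape_report (line 5)
  6: emitted by rank_cells (line 11)
  7: emitted by screen_input (line 16)
  8: emitted by main (line 41)
  9: emitted by derive_floor (line 31)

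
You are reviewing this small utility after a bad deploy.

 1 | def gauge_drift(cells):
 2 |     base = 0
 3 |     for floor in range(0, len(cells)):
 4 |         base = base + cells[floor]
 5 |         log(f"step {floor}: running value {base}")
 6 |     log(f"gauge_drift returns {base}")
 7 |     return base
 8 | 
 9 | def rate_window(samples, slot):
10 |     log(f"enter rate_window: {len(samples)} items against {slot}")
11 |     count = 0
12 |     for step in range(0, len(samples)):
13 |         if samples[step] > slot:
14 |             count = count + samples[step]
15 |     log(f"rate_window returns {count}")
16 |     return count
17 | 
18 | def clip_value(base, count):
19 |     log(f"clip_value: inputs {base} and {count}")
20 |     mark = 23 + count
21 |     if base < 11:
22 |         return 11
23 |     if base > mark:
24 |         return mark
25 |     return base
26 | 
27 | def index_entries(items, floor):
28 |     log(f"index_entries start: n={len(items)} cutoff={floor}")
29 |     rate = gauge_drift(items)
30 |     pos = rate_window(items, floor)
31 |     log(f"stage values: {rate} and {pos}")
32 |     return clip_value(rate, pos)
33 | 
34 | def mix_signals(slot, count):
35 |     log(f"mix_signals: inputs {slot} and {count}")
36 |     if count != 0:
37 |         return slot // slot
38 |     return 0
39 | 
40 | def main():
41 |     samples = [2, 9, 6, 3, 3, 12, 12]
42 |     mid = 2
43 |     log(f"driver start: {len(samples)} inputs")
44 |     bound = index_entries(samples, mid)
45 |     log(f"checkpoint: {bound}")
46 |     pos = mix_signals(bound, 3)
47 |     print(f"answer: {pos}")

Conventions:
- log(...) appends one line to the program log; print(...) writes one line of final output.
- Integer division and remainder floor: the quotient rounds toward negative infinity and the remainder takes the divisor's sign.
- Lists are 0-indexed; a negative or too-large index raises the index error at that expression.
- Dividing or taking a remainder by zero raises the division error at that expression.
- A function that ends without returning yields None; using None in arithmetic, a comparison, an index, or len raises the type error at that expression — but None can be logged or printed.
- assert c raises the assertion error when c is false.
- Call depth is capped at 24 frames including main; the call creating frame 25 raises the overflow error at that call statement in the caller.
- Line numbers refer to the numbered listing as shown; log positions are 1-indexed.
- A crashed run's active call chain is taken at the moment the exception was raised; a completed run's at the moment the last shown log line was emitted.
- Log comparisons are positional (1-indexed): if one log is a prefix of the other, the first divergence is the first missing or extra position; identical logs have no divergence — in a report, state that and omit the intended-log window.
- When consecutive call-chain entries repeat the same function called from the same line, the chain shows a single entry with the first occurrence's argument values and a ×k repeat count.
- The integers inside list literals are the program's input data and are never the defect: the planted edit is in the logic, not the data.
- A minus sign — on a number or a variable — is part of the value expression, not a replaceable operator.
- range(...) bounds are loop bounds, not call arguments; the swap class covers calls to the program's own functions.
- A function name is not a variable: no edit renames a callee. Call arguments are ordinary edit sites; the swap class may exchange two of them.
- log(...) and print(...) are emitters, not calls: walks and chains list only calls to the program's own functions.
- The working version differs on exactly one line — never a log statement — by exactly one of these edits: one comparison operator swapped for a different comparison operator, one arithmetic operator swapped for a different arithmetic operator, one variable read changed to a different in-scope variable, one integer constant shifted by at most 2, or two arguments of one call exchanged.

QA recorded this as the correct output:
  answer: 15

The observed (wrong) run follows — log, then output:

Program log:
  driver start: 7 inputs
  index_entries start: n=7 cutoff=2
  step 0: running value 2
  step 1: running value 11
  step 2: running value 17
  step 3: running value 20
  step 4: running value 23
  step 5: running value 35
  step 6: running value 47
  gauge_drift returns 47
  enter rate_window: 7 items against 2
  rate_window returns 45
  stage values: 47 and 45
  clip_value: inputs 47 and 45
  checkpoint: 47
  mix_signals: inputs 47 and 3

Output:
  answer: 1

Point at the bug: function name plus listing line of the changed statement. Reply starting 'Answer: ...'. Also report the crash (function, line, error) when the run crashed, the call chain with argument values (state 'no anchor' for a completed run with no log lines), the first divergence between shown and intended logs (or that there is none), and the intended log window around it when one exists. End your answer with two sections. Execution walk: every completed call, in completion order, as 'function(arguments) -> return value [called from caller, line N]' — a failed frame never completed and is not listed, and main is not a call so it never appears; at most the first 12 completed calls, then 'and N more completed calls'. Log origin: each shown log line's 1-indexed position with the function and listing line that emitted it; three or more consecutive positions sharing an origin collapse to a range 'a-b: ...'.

Answer: the defect is in mix_signals at line 37.
Core observation: Log streams are identical — the defect surfaces only in the printed output.
Call chain: main -> mix_signals(47, 3) (called at line 46).
First divergence: none — the logs agree in full.
Execution walk:
  gauge_drift([2, 9, 6, 3, 3, 12, 12]) -> 47  [called from index_entries, line 29]
  rate_window([2, 9, 6, 3, 3, 12, 12], 2) -> 45  [called from index_entries, line 30]
  clip_value(47, 45) -> 47  [called from index_entries, line 32]
  index_entries([2, 9, 6, 3, 3, 12, 12], 2) -> 47  [called from main, line 44]
  mix_signals(47, 3) -> 1  [called from main, line 46]
Log origin:
  1: from main, line 43
  2: from index_entries, line 28
  3-9: from gauge_drift, line 5
  10: from gauge_drift, line 6
  11: from rate_window, line 10
  12: from rate_window, line 15
  13: from index_entries, line 31
  14: from clip_value, line 19
  15: from main, line 45
  16: from mix_signals, line 35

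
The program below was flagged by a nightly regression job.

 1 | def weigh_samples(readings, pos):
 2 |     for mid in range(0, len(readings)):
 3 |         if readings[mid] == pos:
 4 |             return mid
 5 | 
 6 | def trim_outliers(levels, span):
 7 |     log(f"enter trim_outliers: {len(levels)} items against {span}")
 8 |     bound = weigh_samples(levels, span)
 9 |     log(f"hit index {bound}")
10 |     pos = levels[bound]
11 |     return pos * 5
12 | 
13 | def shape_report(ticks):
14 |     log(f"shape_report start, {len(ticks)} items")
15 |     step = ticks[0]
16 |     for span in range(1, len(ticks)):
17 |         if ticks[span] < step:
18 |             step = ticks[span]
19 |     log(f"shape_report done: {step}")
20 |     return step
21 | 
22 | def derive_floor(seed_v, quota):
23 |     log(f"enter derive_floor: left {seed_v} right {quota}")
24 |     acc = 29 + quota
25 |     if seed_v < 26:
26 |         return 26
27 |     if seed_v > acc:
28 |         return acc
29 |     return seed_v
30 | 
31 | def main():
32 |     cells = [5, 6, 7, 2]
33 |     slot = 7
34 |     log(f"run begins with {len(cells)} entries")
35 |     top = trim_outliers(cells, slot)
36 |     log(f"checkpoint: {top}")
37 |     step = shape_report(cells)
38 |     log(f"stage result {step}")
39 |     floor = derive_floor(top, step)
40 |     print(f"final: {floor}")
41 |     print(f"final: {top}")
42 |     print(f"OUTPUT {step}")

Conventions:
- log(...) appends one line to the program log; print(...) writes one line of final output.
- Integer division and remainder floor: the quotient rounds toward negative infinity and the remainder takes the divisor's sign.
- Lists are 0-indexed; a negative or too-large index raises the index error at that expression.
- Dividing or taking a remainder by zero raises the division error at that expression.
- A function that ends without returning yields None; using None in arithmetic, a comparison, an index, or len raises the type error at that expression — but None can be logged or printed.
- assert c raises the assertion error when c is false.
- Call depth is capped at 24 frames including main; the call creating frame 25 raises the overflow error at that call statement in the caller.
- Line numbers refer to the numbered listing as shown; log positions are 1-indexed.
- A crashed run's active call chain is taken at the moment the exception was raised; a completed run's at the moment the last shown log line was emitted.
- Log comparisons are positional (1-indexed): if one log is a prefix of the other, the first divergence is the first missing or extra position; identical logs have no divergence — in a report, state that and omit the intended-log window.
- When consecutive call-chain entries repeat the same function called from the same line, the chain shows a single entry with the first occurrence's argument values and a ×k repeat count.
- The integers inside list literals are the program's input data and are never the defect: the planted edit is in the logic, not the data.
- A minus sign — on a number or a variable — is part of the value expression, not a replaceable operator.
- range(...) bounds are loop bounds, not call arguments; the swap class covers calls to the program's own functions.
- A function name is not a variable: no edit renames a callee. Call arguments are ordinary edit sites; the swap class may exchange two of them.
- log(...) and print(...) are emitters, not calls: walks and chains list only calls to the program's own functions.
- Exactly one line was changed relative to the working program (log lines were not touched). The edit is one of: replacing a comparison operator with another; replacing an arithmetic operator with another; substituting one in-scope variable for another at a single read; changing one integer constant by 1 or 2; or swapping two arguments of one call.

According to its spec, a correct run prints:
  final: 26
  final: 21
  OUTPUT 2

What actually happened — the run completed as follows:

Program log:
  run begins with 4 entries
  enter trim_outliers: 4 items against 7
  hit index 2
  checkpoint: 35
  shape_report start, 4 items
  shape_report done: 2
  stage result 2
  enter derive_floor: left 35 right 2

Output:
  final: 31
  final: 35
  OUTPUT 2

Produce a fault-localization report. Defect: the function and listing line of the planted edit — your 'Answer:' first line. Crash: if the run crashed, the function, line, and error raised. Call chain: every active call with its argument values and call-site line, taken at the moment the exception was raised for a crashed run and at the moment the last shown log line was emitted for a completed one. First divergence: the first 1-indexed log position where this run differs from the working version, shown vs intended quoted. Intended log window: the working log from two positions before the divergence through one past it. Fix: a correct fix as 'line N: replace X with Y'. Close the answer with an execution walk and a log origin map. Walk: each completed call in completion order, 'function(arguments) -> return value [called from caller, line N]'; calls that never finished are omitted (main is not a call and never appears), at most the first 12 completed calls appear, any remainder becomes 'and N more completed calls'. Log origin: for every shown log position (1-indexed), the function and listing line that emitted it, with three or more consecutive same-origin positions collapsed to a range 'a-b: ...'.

Answer: the defect is in trim_outliers at line 11.
Core observation: Log line 4 is where behavior first shows: 'checkpoint: 35' appears instead of 'checkpoint: 21'.
Call chain: main -> derive_floor(35, 2) (called at line 39).
First divergence: at position 4 the run shows 'checkpoint: 35' where the working version logs 'checkpoint: 21'.
Intended log window:
  2: enter trim_outliers: 4 items against 7
  3: hit index 2
  4: checkpoint: 21
  5: shape_report start, 4 items
Execution walk:
  weigh_samples([5, 6, 7, 2], 7) -> 2  [called from trim_outliers, line 8]
  trim_outliers([5, 6, 7, 2], 7) -> 35  [called from main, line 35]
  shape_report([5, 6, 7, 2]) -> 2  [called from main, line 37]
  derive_floor(35, 2) -> 31  [called from main, line 39]
Log origins:
  1: logged in main at line 34
  2: logged in trim_outliers at line 7
  3: logged in trim_outliers at line 9
  4: logged in main at line 36
  5: logged in shape_report at line 14
  6: logged in shape_report at line 19
  7: logged in main at line 38
  8: logged in derive_floor at line 23
A correct fix: line 11: replace `5` with `3`.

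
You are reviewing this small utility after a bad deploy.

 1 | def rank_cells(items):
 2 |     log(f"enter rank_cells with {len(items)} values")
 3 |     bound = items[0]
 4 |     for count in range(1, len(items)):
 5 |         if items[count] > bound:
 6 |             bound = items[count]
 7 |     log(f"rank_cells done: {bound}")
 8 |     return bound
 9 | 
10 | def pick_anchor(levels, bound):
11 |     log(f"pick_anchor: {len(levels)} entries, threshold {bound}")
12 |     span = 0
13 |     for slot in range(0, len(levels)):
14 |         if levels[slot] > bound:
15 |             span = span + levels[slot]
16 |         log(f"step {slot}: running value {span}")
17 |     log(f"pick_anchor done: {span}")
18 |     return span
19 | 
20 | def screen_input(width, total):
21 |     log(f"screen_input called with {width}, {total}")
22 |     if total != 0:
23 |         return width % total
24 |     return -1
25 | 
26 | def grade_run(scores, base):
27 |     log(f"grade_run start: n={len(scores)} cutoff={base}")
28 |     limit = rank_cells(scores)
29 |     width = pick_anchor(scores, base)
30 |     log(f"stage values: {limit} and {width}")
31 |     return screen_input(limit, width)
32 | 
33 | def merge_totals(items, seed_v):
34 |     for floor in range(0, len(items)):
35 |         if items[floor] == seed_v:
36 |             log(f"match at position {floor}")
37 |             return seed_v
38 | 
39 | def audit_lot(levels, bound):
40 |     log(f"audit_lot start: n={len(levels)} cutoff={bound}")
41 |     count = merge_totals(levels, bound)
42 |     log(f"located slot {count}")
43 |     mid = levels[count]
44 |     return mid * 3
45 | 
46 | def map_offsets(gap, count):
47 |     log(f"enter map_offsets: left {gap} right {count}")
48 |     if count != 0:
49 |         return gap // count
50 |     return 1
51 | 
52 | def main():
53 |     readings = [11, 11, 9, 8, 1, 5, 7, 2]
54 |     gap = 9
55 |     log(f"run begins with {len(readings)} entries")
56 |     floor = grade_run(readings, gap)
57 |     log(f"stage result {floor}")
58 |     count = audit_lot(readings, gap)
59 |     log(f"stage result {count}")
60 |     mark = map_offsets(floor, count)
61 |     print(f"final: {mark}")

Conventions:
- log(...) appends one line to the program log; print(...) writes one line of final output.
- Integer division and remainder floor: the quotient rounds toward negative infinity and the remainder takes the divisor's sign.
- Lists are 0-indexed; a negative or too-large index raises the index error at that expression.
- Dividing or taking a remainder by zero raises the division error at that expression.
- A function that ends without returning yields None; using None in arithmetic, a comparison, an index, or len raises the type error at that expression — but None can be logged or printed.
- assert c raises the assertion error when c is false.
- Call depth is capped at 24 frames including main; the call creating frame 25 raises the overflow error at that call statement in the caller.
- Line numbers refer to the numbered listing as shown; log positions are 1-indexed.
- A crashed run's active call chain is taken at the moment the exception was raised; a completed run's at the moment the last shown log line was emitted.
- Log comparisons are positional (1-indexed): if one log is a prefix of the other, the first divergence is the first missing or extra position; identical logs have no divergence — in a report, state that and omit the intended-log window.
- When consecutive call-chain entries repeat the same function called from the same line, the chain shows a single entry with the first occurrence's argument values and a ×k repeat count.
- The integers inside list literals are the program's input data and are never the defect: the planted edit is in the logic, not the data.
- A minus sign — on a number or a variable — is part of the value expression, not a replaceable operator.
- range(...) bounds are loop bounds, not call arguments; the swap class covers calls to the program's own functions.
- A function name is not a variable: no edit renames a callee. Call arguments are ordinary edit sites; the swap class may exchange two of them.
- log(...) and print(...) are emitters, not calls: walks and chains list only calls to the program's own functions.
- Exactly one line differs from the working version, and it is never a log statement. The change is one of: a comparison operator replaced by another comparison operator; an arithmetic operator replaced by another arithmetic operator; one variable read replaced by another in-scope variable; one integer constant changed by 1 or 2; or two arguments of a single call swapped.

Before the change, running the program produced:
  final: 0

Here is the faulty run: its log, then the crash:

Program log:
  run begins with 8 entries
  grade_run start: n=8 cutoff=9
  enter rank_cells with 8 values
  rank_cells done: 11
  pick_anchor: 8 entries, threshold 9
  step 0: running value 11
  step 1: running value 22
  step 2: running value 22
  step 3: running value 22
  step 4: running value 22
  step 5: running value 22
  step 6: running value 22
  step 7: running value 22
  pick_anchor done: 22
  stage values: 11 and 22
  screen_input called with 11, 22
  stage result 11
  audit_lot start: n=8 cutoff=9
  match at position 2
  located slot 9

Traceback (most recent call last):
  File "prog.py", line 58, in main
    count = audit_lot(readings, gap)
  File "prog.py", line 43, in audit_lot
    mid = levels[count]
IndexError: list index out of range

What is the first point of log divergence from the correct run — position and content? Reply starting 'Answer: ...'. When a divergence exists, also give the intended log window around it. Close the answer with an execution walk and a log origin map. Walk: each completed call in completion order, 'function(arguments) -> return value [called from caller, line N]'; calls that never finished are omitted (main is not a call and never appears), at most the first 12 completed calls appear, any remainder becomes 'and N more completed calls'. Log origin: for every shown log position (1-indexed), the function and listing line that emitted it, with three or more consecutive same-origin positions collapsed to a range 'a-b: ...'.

Answer: position 20; shown 'located slot 9' vs intended 'located slot 2'.
Intended log window:
  18: audit_lot start: n=8 cutoff=9
  19: match at position 2
  20: located slot 2
  21: stage result 27
Execution walk:
  rank_cells([11, 11, 9, 8, 1, 5, 7, 2]) -> 11  [called from grade_run, line 28]
  pick_anchor([11, 11, 9, 8, 1, 5, 7, 2], 9) -> 22  [called from grade_run, line 29]
  screen_input(11, 22) -> 11  [called from grade_run, line 31]
  grade_run([11, 11, 9, 8, 1, 5, 7, 2], 9) -> 11  [called from main, line 56]
  merge_totals([11, 11, 9, 8, 1, 5, 7, 2], 9) -> 9  [called from audit_lot, line 41]
Log origin:
  1 — main, line 55
  2 — grade_run, line 27
  3 — rank_cells, line 2
  4 — rank_cells, line 7
  5 — pick_anchor, line 11
  6-13 — pick_anchor, line 16
  14 — pick_anchor, line 17
  15 — grade_run, line 30
  16 — screen_input, line 21
  17 — main, line 57
  18 — audit_lot, line 40
  19 — merge_totals, line 36
  20 — audit_lot, line 42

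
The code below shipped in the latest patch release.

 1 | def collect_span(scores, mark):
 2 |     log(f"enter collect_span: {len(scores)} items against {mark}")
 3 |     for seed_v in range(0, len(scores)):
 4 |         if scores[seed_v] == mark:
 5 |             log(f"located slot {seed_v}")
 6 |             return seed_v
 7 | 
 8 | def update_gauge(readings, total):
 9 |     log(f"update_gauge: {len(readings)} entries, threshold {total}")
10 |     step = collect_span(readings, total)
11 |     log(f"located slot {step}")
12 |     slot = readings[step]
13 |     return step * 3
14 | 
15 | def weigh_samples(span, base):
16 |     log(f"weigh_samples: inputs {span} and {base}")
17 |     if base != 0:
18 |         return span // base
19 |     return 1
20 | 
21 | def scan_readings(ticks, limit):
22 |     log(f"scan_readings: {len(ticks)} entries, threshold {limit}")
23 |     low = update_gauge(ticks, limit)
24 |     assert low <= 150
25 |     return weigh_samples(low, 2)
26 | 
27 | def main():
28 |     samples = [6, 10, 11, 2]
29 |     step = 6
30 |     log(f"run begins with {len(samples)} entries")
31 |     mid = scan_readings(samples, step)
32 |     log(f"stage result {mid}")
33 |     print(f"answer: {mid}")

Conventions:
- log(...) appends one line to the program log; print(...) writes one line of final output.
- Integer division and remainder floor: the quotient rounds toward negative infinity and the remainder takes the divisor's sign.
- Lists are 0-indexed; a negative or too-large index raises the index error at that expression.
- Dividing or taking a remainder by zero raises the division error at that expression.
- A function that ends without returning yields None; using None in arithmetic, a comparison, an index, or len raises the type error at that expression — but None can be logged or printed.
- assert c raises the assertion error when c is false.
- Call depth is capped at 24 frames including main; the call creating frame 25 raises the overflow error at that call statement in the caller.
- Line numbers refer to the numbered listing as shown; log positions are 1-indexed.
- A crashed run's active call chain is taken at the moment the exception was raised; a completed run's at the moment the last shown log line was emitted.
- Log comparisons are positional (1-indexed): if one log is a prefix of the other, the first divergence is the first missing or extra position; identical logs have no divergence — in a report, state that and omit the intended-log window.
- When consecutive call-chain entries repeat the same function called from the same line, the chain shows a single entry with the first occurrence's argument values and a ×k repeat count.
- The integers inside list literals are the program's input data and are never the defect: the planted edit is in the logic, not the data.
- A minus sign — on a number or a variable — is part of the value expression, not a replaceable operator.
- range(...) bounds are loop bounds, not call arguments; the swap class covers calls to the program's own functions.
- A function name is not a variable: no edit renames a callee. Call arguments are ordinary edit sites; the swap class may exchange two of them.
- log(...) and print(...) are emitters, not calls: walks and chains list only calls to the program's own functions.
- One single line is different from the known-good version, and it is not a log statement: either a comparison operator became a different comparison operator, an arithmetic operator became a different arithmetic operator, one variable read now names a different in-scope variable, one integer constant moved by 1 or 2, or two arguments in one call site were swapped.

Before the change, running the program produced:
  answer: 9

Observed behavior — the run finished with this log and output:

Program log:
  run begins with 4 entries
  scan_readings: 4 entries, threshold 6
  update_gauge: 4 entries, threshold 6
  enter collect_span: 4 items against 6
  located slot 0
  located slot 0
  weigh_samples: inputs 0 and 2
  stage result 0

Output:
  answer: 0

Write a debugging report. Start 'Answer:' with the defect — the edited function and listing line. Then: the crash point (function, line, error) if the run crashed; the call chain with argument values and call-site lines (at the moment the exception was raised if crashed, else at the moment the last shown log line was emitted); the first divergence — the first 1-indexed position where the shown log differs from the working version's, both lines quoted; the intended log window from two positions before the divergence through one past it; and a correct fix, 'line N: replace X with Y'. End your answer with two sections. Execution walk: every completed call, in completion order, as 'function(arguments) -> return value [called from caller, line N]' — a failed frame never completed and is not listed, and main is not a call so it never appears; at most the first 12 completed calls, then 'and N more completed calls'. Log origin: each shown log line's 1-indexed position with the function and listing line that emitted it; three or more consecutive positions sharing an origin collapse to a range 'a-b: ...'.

Answer: the defect is in update_gauge at line 13.
The tell: Position 7 is the first bad log line: 'weigh_samples: inputs 0 and 2' should read 'weigh_samples: inputs 18 and 2'.
Call chain: main.
First divergence: position 7; shown 'weigh_samples: inputs 0 and 2' vs intended 'weigh_samples: inputs 18 and 2'.
Intended log window:
  5: located slot 0
  6: located slot 0
  7: weigh_samples: inputs 18 and 2
  8: stage result 9
Execution walk:
  collect_span([6, 10, 11, 2], 6) -> 0  [called from update_gauge, line 10]
  update_gauge([6, 10, 11, 2], 6) -> 0  [called from scan_readings, line 23]
  weigh_samples(0, 2) -> 0  [called from scan_readings, line 25]
  scan_readings([6, 10, 11, 2], 6) -> 0  [called from main, line 31]
Log line origins:
  1 — main, line 30
  2 — scan_readings, line 22
  3 — update_gauge, line 9
  4 — collect_span, line 2
  5 — collect_span, line 5
  6 — update_gauge, line 11
  7 — weigh_samples, line 16
  8 — main, line 32
A correct fix: line 13: replace `step` with `slot`.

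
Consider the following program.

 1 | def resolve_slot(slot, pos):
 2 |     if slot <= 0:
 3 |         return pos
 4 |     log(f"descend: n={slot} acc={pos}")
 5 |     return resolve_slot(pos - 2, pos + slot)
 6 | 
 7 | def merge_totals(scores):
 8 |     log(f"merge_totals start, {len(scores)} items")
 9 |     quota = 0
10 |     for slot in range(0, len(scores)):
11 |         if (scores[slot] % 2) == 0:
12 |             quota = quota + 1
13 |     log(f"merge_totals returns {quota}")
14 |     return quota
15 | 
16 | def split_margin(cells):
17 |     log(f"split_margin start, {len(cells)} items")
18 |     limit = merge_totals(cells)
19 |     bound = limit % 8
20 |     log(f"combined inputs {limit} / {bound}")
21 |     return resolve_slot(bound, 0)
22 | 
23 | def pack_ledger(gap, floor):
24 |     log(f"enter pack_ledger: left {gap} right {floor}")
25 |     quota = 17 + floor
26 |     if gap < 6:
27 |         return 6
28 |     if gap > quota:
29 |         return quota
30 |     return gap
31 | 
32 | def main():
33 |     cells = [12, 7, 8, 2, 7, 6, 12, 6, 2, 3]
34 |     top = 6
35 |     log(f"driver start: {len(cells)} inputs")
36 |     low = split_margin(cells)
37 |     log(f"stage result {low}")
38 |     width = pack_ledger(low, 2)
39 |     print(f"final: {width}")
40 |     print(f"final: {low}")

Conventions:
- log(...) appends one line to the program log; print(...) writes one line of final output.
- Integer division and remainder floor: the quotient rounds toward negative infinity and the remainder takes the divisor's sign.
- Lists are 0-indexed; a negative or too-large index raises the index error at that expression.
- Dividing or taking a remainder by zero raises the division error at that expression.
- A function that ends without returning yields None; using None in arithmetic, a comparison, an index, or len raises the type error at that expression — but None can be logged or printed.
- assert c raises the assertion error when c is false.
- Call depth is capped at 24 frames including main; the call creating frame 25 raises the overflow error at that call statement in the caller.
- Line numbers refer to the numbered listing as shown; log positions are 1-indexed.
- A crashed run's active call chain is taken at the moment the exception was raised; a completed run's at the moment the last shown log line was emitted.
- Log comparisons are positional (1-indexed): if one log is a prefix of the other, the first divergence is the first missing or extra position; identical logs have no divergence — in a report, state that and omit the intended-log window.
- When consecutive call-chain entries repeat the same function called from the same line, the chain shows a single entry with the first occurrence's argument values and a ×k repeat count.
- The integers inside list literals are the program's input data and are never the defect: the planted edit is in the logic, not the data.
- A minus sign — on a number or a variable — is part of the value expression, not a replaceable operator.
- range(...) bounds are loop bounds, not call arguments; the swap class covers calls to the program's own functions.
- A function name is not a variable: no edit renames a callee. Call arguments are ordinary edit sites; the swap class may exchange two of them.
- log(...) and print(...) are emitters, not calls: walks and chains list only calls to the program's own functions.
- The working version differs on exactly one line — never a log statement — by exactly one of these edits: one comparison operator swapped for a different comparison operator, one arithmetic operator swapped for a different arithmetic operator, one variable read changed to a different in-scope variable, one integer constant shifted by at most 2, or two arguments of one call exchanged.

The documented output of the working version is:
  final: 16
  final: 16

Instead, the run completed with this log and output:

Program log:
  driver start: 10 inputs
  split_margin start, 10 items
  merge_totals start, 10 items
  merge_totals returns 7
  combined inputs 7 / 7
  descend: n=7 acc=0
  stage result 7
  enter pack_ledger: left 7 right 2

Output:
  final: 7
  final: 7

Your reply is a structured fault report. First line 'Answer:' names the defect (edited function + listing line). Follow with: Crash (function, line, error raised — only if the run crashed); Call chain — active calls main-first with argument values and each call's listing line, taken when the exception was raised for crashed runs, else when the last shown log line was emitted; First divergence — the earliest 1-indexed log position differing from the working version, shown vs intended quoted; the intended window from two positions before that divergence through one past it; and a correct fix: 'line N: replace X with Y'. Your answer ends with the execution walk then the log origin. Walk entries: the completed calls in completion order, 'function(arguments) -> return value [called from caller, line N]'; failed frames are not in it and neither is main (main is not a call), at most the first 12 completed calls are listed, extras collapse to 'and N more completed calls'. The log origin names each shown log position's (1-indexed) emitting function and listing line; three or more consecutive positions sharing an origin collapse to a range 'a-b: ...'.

Answer: the defect is in resolve_slot at line 5.
Core observation: Everything matches until log position 7, which reads 'stage result 7' in place of 'descend: n=5 acc=7'.
Call chain: main -> pack_ledger(7, 2) (called at line 38).
First divergence: position 7; shown 'stage result 7' vs intended 'descend: n=5 acc=7'.
Intended log window:
  5: combined inputs 7 / 7
  6: descend: n=7 acc=0
  7: descend: n=5 acc=7
  8: descend: n=3 acc=12
Execution walk:
  merge_totals([12, 7, 8, 2, 7, 6, 12, 6, 2, 3]) -> 7  [called from split_margin, line 18]
  resolve_slot(-2, 7) -> 7  [called from resolve_slot, line 5]
  resolve_slot(7, 0) -> 7  [called from split_margin, line 21]
  split_margin([12, 7, 8, 2, 7, 6, 12, 6, 2, 3]) -> 7  [called from main, line 36]
  pack_ledger(7, 2) -> 7  [called from main, line 38]
Log origins:
  1: logged in main at line 35
  2: logged in split_margin at line 17
  3: logged in merge_totals at line 8
  4: logged in merge_totals at line 13
  5: logged in split_margin at line 20
  6: logged in resolve_slot at line 4
  7: logged in main at line 37
  8: logged in pack_ledger at line 24
A correct fix: line 5: replace `pos - 2` with `slot - 2`.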